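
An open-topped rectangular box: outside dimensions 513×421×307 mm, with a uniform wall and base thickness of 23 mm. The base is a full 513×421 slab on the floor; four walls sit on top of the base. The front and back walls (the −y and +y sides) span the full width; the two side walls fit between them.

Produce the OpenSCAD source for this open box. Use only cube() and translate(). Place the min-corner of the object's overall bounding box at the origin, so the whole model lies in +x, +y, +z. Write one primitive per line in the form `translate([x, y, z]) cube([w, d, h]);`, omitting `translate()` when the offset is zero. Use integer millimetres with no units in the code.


cube([513, 421, 23]);
translate([0, 0, 23]) cube([513, 23, 284]);
translate([0, 398, 23]) cube([513, 23, 284]);
translate([0, 23, 23]) cube([23, 375, 284]);
translate([490, 23, 23]) cube([23, 375, 284]);


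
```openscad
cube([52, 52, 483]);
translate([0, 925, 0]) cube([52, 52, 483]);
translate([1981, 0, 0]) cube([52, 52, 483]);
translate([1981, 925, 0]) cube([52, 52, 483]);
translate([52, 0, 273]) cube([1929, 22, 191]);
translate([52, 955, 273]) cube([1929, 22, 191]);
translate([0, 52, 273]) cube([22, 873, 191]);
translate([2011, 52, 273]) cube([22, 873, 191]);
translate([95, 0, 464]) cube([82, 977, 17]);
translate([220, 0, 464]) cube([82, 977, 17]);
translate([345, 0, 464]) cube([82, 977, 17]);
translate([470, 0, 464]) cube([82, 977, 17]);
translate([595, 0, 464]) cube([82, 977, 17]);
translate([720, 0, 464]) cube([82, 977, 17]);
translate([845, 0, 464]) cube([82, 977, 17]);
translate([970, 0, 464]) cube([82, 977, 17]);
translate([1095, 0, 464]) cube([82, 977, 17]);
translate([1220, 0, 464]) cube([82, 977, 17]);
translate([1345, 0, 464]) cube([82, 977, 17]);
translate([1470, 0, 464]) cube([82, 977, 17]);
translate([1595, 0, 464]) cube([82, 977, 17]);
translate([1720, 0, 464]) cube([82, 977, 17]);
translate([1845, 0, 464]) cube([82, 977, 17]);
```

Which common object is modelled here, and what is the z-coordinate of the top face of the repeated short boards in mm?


A bed frame. The slat-top height is 481 mm.

Four posts, four rails, and a row of slats — a bed frame. Slats sit on the rails at z = 273 + 191 = 464; with slat thickness 17, the top is 481 mm.


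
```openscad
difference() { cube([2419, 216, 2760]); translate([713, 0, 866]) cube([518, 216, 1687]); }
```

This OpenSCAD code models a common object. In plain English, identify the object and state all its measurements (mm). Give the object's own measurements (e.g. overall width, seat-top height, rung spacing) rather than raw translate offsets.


A wall 2419 mm long (x), 216 mm thick (y), 2760 mm tall, with a rectangular window opening cut through it. The opening is 518 mm wide and 1687 mm tall; its sill is at z = 866 mm and its near (−x) edge is 713 mm from the wall's −x end. The opening passes through the full wall thickness.


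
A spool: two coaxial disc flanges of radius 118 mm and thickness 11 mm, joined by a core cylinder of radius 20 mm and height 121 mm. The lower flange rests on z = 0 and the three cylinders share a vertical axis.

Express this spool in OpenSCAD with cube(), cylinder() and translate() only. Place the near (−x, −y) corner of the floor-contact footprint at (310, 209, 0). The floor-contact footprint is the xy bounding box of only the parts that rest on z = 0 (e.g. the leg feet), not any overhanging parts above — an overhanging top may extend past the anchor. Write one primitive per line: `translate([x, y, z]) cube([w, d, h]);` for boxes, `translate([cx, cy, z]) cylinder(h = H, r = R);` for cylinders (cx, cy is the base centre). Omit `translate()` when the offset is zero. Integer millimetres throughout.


translate([428, 327, 0]) cylinder(h = 11, r = 118);
translate([428, 327, 11]) cylinder(h = 121, r = 20);
translate([428, 327, 132]) cylinder(h = 11, r = 118);


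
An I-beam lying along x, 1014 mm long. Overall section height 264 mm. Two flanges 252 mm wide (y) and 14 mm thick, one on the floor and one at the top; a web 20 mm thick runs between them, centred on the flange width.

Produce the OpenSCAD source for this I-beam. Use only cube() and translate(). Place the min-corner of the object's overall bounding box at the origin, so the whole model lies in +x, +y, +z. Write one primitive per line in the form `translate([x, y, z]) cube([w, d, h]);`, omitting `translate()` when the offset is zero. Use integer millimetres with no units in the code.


cube([1014, 252, 14]);
translate([0, 116, 14]) cube([1014, 20, 236]);
translate([0, 0, 250]) cube([1014, 252, 14]);


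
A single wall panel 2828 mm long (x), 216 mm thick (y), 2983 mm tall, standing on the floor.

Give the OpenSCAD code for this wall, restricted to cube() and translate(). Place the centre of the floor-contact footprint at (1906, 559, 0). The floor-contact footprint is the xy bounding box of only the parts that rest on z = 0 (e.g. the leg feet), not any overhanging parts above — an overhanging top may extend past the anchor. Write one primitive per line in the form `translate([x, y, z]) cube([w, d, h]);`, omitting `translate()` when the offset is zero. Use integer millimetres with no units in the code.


translate([492, 451, 0]) cube([2828, 216, 2983]);


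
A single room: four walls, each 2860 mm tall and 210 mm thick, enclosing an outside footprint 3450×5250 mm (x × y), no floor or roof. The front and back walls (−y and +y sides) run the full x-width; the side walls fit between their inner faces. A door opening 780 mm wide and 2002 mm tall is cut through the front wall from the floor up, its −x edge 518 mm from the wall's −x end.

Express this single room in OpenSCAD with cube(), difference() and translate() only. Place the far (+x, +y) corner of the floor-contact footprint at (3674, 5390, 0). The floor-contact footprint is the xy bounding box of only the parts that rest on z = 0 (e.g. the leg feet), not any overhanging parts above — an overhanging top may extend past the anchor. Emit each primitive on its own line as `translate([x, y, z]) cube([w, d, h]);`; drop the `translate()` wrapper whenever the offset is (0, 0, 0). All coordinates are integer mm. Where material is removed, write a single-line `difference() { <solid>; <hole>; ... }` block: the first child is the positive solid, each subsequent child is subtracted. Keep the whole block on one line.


difference() { translate([224, 140, 0]) cube([3450, 210, 2860]); translate([742, 140, 0]) cube([780, 210, 2002]); }
translate([224, 5180, 0]) cube([3450, 210, 2860]);
translate([224, 350, 0]) cube([210, 4830, 2860]);
translate([3464, 350, 0]) cube([210, 4830, 2860]);


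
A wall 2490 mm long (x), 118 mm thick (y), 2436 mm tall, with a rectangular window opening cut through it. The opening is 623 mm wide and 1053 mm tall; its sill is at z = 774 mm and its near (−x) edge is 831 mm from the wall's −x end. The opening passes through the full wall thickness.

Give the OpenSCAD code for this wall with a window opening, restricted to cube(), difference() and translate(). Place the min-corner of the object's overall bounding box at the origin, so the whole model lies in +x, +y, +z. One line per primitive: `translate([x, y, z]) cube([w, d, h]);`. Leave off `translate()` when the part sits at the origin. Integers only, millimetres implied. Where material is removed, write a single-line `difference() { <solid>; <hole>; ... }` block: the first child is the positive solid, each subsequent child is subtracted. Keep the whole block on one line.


difference() { cube([2490, 118, 2436]); translate([831, 0, 774]) cube([623, 118, 1053]); }


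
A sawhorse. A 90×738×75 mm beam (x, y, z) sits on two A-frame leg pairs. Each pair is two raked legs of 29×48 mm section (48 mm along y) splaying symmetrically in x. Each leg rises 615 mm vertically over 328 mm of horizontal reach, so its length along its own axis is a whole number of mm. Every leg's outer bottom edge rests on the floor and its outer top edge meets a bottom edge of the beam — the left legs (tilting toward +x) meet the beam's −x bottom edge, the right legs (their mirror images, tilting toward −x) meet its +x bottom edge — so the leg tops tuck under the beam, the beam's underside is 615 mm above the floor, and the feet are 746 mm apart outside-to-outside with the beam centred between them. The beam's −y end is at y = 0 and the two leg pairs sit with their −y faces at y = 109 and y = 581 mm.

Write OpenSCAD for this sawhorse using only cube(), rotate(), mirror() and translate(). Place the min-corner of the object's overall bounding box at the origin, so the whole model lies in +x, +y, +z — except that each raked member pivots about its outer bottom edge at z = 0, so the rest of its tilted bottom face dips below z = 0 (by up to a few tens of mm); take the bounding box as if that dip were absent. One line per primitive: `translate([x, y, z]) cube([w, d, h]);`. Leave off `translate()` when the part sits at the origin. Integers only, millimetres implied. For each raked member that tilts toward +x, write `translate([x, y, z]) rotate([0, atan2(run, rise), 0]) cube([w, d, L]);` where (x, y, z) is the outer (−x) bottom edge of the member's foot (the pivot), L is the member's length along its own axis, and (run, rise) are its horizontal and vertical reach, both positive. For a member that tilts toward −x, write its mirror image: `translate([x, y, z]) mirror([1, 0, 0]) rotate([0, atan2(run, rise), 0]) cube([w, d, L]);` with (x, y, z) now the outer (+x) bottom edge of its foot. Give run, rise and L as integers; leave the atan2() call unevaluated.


// leg length = √(328² + 615²) = 697
// right-leg outer foot x = 2·328 + 90 = 746
// beam min-corner = (328, 0, 615)
translate([328, 0, 615]) cube([90, 738, 75]);
translate([0, 109, 0]) rotate([0, atan2(328, 615), 0]) cube([29, 48, 697]);
translate([746, 109, 0]) mirror([1, 0, 0]) rotate([0, atan2(328, 615), 0]) cube([29, 48, 697]);
translate([0, 581, 0]) rotate([0, atan2(328, 615), 0]) cube([29, 48, 697]);
translate([746, 581, 0]) mirror([1, 0, 0]) rotate([0, atan2(328, 615), 0]) cube([29, 48, 697]);


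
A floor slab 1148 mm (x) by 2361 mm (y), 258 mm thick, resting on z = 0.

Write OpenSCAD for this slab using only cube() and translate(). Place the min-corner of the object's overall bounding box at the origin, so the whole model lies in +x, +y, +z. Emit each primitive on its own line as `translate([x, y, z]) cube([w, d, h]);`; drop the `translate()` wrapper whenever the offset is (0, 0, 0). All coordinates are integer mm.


cube([1148, 2361, 258]);


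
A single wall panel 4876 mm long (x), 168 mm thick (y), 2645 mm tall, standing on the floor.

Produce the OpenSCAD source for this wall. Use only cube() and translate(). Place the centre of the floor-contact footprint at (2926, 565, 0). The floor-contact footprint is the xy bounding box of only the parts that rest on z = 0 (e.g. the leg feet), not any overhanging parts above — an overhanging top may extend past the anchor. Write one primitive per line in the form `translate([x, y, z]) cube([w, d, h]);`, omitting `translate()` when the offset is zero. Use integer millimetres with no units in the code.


translate([488, 481, 0]) cube([4876, 168, 2645]);


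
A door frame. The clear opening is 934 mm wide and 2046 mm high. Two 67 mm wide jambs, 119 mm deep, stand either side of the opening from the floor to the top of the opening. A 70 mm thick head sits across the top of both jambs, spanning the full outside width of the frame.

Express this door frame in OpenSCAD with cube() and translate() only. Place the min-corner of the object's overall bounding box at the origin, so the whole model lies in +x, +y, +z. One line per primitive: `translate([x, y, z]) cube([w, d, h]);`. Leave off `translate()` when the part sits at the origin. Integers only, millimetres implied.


cube([67, 119, 2046]);
translate([1001, 0, 0]) cube([67, 119, 2046]);
translate([0, 0, 2046]) cube([1068, 119, 70]);


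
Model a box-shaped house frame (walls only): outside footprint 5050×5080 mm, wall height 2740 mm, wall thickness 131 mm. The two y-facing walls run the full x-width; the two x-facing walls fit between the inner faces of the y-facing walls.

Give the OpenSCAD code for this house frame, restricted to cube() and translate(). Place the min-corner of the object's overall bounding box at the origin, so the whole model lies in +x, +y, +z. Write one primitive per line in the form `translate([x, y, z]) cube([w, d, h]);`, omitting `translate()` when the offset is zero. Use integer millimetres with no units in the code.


cube([5050, 131, 2740]);
translate([0, 4949, 0]) cube([5050, 131, 2740]);
translate([0, 131, 0]) cube([131, 4818, 2740]);
translate([4919, 131, 0]) cube([131, 4818, 2740]);


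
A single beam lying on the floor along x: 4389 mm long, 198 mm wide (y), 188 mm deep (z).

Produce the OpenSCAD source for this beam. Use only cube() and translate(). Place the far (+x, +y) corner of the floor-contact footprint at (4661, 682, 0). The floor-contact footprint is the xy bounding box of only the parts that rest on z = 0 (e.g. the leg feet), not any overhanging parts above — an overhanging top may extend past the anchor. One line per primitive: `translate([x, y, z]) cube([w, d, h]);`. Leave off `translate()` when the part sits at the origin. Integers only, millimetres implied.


translate([272, 484, 0]) cube([4389, 198, 188]);


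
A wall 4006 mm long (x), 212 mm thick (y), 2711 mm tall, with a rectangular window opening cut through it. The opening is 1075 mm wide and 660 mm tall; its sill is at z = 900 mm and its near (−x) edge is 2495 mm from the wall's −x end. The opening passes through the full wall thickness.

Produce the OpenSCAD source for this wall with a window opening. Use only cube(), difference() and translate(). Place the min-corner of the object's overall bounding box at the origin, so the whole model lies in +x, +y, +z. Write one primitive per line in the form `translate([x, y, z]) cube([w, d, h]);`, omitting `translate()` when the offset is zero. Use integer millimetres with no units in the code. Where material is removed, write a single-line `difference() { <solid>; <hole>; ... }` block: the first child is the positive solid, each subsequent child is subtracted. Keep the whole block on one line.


difference() { cube([4006, 212, 2711]); translate([2495, 0, 900]) cube([1075, 212, 660]); }


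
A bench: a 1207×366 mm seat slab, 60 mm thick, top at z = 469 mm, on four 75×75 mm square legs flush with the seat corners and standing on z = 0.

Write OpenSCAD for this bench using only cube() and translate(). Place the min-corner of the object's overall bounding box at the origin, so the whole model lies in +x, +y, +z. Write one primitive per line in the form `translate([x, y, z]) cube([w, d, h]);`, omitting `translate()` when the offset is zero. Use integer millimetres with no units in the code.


translate([0, 0, 409]) cube([1207, 366, 60]);
cube([75, 75, 409]);
translate([0, 291, 0]) cube([75, 75, 409]);
translate([1132, 0, 0]) cube([75, 75, 409]);
translate([1132, 291, 0]) cube([75, 75, 409]);


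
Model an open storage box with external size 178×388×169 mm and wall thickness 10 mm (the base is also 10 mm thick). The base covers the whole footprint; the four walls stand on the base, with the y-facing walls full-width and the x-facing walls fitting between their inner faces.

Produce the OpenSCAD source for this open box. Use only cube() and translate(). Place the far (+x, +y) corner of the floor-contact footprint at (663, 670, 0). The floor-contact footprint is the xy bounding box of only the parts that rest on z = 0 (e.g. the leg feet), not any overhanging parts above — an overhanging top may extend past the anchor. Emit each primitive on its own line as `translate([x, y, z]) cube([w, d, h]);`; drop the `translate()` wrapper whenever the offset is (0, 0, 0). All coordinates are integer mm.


translate([485, 282, 0]) cube([178, 388, 10]);
translate([485, 282, 10]) cube([178, 10, 159]);
translate([485, 660, 10]) cube([178, 10, 159]);
translate([485, 292, 10]) cube([10, 368, 159]);
translate([653, 292, 10]) cube([10, 368, 159]);


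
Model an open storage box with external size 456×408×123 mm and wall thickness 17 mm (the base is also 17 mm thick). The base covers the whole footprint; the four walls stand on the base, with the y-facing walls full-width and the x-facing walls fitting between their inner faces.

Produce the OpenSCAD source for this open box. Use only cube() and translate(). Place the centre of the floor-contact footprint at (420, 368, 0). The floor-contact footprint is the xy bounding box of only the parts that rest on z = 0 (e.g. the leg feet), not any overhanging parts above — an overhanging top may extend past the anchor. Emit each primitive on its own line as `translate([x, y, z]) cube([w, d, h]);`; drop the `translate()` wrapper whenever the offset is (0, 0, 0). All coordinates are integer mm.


translate([192, 164, 0]) cube([456, 408, 17]);
translate([192, 164, 17]) cube([456, 17, 106]);
translate([192, 555, 17]) cube([456, 17, 106]);
translate([192, 181, 17]) cube([17, 374, 106]);
translate([631, 181, 17]) cube([17, 374, 106]);


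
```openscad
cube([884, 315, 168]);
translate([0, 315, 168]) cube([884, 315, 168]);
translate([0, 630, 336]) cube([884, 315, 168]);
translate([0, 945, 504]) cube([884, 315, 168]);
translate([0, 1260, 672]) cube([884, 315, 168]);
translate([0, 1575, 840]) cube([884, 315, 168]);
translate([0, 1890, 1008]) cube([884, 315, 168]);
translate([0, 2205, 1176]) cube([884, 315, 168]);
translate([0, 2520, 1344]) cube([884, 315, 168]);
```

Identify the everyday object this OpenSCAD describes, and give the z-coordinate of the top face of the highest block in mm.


A staircase. The total rise is 1512 mm.

9 identical blocks, each offset up and back from the previous — a staircase. Each step is 168 mm tall and there are 9 of them, so the total rise is 9 × 168 = 1512 mm.


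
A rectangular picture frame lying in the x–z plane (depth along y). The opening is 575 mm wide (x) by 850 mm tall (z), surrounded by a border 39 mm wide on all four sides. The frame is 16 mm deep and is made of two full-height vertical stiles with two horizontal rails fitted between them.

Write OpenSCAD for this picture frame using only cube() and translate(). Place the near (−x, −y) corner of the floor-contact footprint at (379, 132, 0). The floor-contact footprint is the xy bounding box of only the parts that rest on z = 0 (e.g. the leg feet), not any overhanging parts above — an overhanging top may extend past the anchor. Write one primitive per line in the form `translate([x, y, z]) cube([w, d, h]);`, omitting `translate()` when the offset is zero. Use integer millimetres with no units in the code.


translate([379, 132, 0]) cube([39, 16, 928]);
translate([993, 132, 0]) cube([39, 16, 928]);
translate([418, 132, 0]) cube([575, 16, 39]);
translate([418, 132, 889]) cube([575, 16, 39]);


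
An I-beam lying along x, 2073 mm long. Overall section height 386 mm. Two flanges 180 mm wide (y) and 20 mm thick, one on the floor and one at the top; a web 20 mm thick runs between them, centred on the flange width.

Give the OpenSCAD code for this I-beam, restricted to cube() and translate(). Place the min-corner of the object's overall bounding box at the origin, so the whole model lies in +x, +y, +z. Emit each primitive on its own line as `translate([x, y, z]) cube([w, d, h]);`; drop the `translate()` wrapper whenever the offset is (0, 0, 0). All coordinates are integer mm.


cube([2073, 180, 20]);
translate([0, 80, 20]) cube([2073, 20, 346]);
translate([0, 0, 366]) cube([2073, 180, 20]);


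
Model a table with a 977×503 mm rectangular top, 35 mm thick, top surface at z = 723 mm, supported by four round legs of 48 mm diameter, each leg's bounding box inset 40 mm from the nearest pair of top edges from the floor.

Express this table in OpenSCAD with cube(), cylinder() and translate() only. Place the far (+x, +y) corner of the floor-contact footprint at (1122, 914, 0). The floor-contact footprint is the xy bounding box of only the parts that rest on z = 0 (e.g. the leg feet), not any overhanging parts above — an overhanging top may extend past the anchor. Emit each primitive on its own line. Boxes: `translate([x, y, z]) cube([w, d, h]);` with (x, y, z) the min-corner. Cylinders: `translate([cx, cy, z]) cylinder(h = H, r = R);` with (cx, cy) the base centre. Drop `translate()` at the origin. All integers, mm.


translate([185, 451, 688]) cube([977, 503, 35]);
translate([249, 515, 0]) cylinder(h = 688, r = 24);
translate([1098, 515, 0]) cylinder(h = 688, r = 24);
translate([249, 890, 0]) cylinder(h = 688, r = 24);
translate([1098, 890, 0]) cylinder(h = 688, r = 24);


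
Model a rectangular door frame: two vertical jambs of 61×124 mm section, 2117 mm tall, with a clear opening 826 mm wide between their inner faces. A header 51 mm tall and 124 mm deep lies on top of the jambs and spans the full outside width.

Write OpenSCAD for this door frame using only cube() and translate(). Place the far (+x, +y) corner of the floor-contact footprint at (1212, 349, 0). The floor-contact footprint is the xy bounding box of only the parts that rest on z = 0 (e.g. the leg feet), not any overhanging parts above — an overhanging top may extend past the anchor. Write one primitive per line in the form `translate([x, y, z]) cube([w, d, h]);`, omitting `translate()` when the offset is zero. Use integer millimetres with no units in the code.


translate([264, 225, 0]) cube([61, 124, 2117]);
translate([1151, 225, 0]) cube([61, 124, 2117]);
translate([264, 225, 2117]) cube([948, 124, 51]);


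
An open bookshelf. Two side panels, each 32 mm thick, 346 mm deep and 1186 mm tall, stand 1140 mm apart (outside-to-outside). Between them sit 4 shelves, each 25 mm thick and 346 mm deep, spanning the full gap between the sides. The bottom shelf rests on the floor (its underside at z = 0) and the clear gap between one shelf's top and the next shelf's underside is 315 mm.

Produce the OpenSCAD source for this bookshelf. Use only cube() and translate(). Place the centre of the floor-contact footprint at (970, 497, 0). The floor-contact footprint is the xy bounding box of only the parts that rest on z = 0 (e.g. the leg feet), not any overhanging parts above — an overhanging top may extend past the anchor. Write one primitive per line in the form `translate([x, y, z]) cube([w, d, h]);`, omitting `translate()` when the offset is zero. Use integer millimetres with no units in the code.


translate([400, 324, 0]) cube([32, 346, 1186]);
translate([1508, 324, 0]) cube([32, 346, 1186]);
translate([432, 324, 0]) cube([1076, 346, 25]);
translate([432, 324, 340]) cube([1076, 346, 25]);
translate([432, 324, 680]) cube([1076, 346, 25]);
translate([432, 324, 1020]) cube([1076, 346, 25]);


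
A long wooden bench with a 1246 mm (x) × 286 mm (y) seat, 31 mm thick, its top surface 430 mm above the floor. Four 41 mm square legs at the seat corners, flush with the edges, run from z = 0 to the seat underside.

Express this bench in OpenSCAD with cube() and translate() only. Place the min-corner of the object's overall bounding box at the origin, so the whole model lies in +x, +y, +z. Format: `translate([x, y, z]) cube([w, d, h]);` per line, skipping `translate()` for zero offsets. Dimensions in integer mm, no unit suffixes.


// leg_h = 430 − 31 = 399
translate([0, 0, 399]) cube([1246, 286, 31]);
cube([41, 41, 399]);
translate([0, 245, 0]) cube([41, 41, 399]);
translate([1205, 0, 0]) cube([41, 41, 399]);
translate([1205, 245, 0]) cube([41, 41, 399]);


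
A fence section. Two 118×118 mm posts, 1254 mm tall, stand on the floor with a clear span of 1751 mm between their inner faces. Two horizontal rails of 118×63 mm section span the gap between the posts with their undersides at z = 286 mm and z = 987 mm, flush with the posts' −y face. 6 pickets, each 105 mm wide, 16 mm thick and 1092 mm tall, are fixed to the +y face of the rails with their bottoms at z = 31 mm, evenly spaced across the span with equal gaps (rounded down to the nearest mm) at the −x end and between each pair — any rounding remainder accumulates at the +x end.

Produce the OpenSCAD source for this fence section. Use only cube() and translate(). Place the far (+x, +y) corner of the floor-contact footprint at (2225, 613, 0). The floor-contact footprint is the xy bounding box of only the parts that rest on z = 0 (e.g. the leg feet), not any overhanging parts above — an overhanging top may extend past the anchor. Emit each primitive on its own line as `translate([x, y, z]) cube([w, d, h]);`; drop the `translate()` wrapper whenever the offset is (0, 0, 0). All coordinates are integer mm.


translate([238, 495, 0]) cube([118, 118, 1254]);
translate([2107, 495, 0]) cube([118, 118, 1254]);
translate([356, 495, 286]) cube([1751, 118, 63]);
translate([356, 495, 987]) cube([1751, 118, 63]);
translate([516, 613, 31]) cube([105, 16, 1092]);
translate([781, 613, 31]) cube([105, 16, 1092]);
translate([1046, 613, 31]) cube([105, 16, 1092]);
translate([1311, 613, 31]) cube([105, 16, 1092]);
translate([1576, 613, 31]) cube([105, 16, 1092]);
translate([1841, 613, 31]) cube([105, 16, 1092]);


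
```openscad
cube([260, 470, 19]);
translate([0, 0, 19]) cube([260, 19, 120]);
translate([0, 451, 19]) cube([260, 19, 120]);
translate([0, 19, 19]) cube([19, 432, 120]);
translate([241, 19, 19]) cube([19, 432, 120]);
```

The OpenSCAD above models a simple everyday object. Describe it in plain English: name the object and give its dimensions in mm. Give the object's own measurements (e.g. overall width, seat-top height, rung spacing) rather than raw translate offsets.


An open-topped rectangular box: outside dimensions 260×470×139 mm, with a uniform wall and base thickness of 19 mm. The base is a full 260×470 slab on the floor; four walls sit on top of the base. The front and back walls (the −y and +y sides) span the full width; the two side walls fit between them.


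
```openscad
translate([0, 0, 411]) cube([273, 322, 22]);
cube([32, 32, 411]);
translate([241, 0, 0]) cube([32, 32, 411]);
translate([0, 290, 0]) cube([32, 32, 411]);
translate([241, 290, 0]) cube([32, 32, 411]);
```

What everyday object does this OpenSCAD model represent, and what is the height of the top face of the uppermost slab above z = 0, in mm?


A stool. The seat height is 433 mm.

A 273×322×22 slab at z = 411 on four corner posts — a stool. The seat top is 411 + 22 = 433 mm.


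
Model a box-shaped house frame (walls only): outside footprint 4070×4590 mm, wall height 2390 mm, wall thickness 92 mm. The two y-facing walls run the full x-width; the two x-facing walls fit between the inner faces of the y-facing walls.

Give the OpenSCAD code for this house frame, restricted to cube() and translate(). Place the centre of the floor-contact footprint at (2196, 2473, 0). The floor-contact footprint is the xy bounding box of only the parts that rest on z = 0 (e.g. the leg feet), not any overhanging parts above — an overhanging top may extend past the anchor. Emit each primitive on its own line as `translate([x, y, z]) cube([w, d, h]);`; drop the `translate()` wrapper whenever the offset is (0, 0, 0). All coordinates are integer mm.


translate([161, 178, 0]) cube([4070, 92, 2390]);
translate([161, 4676, 0]) cube([4070, 92, 2390]);
translate([161, 270, 0]) cube([92, 4406, 2390]);
translate([4139, 270, 0]) cube([92, 4406, 2390]);


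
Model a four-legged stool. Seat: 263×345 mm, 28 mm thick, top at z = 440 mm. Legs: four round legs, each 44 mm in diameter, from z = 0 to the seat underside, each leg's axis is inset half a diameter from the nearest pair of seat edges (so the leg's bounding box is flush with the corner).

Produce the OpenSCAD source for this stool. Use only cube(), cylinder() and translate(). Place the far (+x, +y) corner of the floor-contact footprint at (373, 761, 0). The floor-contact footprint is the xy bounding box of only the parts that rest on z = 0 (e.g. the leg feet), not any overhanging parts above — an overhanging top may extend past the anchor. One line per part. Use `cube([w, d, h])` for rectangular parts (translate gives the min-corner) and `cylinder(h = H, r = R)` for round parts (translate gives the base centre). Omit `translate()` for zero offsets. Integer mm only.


translate([110, 416, 412]) cube([263, 345, 28]);
translate([132, 438, 0]) cylinder(h = 412, r = 22);
translate([351, 438, 0]) cylinder(h = 412, r = 22);
translate([132, 739, 0]) cylinder(h = 412, r = 22);
translate([351, 739, 0]) cylinder(h = 412, r = 22);


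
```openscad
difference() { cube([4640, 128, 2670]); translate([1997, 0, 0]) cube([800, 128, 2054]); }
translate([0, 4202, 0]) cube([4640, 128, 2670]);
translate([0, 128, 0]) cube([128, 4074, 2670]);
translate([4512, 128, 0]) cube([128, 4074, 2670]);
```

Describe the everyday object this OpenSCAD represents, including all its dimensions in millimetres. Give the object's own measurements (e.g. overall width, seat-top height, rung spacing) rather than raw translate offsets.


A single room: four walls, each 2670 mm tall and 128 mm thick, enclosing an outside footprint 4640×4330 mm (x × y), no floor or roof. The front and back walls (−y and +y sides) run the full x-width; the side walls fit between their inner faces. A door opening 800 mm wide and 2054 mm tall is cut through the front wall from the floor up, its −x edge 1997 mm from the wall's −x end.


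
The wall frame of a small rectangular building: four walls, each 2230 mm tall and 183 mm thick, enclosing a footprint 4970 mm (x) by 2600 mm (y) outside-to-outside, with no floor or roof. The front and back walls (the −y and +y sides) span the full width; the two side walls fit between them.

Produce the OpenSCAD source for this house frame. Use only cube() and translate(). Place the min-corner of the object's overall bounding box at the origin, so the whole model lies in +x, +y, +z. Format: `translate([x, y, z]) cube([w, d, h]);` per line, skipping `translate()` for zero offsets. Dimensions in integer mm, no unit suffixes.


cube([4970, 183, 2230]);
translate([0, 2417, 0]) cube([4970, 183, 2230]);
translate([0, 183, 0]) cube([183, 2234, 2230]);
translate([4787, 183, 0]) cube([183, 2234, 2230]);


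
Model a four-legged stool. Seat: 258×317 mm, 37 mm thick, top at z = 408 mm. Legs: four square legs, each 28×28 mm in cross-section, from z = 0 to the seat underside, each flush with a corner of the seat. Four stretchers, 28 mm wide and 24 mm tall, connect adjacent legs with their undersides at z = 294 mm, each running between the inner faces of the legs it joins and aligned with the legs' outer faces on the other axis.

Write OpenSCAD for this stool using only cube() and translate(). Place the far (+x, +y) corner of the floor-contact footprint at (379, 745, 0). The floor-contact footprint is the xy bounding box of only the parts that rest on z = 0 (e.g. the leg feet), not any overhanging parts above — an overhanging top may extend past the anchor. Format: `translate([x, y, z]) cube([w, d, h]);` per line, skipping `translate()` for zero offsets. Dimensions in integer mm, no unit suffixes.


// leg_h = 408 - 37 = 371
// stretcher span = 258 - 2*28 = 202
translate([121, 428, 371]) cube([258, 317, 37]);
translate([121, 428, 0]) cube([28, 28, 371]);
translate([351, 428, 0]) cube([28, 28, 371]);
translate([121, 717, 0]) cube([28, 28, 371]);
translate([351, 717, 0]) cube([28, 28, 371]);
translate([149, 428, 294]) cube([202, 28, 24]);
translate([149, 717, 294]) cube([202, 28, 24]);
translate([121, 456, 294]) cube([28, 261, 24]);
translate([351, 456, 294]) cube([28, 261, 24]);


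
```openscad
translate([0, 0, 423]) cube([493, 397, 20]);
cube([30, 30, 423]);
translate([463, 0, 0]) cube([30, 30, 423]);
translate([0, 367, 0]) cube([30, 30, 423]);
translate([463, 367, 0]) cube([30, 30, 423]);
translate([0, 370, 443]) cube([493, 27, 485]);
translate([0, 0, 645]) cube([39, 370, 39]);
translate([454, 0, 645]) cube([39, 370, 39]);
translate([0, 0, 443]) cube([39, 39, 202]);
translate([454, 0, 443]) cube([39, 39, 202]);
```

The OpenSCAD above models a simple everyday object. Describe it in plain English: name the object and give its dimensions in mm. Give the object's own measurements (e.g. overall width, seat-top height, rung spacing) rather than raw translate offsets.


A chair. The seat is a 493×397×20 mm slab with its top at z = 443 mm, on four 30×30 mm corner legs (flush with the seat edges, standing on z = 0). A flat backrest 27 mm thick, 485 mm tall, spans the full seat width and rises from the seat top along its +y edge, rear face flush with the rear of the seat. Two armrests of 39×39 mm section run along each side from the seat's front edge to the front of the backrest, top faces 241 mm above the seat top and outer faces flush with the seat's x-edges; a 39×39 mm post under the front of each armrest stands on the seat at the front corner.


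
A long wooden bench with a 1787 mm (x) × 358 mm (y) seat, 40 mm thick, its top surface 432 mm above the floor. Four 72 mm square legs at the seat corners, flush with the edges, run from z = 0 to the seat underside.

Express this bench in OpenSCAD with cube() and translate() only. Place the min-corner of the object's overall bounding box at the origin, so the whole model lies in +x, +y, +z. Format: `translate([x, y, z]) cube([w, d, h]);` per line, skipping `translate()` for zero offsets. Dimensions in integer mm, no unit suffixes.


translate([0, 0, 392]) cube([1787, 358, 40]);
cube([72, 72, 392]);
translate([0, 286, 0]) cube([72, 72, 392]);
translate([1715, 0, 0]) cube([72, 72, 392]);
translate([1715, 286, 0]) cube([72, 72, 392]);


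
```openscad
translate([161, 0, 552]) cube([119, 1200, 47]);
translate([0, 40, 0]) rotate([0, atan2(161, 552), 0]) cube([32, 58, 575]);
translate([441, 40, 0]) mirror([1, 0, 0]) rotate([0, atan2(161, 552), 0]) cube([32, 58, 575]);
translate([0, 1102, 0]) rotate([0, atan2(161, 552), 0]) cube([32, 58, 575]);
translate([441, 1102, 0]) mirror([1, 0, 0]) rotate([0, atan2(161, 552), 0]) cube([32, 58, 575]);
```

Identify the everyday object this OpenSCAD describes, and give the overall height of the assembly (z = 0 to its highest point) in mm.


A sawhorse. The overall height is 599 mm.

A beam across two mirrored pairs of raked legs — a sawhorse. The beam's underside is at z = 552 (matching the legs' vertical rise in atan2(161, 552)) and the beam is 47 mm tall, so its top is at 552 + 47 = 599 mm. The raked legs top out at the beam's underside, so that is the highest point.


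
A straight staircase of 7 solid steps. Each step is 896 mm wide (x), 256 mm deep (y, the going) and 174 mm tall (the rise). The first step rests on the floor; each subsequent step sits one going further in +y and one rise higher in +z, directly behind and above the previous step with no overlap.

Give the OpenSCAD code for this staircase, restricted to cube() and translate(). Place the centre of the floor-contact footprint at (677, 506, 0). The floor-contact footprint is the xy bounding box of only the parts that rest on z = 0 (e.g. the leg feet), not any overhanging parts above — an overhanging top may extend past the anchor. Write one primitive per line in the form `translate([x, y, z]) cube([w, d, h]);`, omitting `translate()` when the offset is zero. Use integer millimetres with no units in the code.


translate([229, 378, 0]) cube([896, 256, 174]);
translate([229, 634, 174]) cube([896, 256, 174]);
translate([229, 890, 348]) cube([896, 256, 174]);
translate([229, 1146, 522]) cube([896, 256, 174]);
translate([229, 1402, 696]) cube([896, 256, 174]);
translate([229, 1658, 870]) cube([896, 256, 174]);
translate([229, 1914, 1044]) cube([896, 256, 174]);


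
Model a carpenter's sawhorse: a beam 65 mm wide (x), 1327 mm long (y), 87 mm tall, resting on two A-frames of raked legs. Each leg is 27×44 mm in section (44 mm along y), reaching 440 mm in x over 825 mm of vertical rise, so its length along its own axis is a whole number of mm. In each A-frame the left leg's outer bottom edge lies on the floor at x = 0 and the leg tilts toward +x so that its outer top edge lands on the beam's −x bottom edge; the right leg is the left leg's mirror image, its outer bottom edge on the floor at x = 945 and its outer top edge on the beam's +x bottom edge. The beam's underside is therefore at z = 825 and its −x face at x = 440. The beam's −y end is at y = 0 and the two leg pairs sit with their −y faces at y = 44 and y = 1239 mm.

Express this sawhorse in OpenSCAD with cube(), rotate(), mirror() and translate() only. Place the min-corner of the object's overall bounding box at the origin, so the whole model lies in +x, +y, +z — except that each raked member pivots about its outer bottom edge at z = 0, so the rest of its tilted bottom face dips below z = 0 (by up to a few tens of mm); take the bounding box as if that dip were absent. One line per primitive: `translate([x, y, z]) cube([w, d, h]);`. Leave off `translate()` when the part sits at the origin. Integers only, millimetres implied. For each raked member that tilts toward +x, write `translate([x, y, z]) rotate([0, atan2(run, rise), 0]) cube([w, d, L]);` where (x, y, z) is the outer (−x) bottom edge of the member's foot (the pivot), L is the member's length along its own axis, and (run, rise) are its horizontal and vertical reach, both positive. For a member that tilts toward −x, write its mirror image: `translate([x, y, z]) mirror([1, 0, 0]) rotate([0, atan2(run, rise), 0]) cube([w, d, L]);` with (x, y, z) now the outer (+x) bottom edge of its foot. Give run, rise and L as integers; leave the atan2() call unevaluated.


translate([440, 0, 825]) cube([65, 1327, 87]);
translate([0, 44, 0]) rotate([0, atan2(440, 825), 0]) cube([27, 44, 935]);
translate([945, 44, 0]) mirror([1, 0, 0]) rotate([0, atan2(440, 825), 0]) cube([27, 44, 935]);
translate([0, 1239, 0]) rotate([0, atan2(440, 825), 0]) cube([27, 44, 935]);
translate([945, 1239, 0]) mirror([1, 0, 0]) rotate([0, atan2(440, 825), 0]) cube([27, 44, 935]);


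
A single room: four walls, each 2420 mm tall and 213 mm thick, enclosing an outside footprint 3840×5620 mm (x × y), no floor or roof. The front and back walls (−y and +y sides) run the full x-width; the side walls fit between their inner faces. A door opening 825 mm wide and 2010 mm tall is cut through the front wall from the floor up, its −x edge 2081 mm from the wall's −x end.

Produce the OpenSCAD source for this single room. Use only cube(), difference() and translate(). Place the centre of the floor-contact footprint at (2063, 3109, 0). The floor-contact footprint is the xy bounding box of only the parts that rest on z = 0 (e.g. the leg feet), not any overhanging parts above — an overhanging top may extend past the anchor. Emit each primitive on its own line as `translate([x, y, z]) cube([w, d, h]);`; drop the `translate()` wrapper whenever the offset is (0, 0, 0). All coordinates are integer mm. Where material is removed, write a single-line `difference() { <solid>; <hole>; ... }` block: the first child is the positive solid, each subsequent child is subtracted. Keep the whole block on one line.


difference() { translate([143, 299, 0]) cube([3840, 213, 2420]); translate([2224, 299, 0]) cube([825, 213, 2010]); }
translate([143, 5706, 0]) cube([3840, 213, 2420]);
translate([143, 512, 0]) cube([213, 5194, 2420]);
translate([3770, 512, 0]) cube([213, 5194, 2420]);


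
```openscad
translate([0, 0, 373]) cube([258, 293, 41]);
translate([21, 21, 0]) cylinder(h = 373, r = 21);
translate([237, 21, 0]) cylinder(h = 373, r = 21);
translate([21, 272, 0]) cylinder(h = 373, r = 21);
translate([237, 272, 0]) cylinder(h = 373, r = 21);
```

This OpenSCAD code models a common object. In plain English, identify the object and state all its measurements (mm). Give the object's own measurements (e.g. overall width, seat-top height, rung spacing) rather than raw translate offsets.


A simple wooden stool: a rectangular seat 258 mm (x) by 293 mm (y), 41 mm thick, top face at z = 414 mm, on four round legs, each 42 mm in diameter. The legs rest on z = 0, each leg's axis is inset half a diameter from the nearest pair of seat edges (so the leg's bounding box is flush with the corner).
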